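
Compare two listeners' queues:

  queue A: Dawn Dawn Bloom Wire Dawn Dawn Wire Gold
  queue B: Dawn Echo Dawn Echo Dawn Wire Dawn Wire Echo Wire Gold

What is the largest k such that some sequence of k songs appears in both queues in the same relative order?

Match Dawn [1,3] → Dawn [2,5] → Wire [4,6] → Dawn [5,7] → Wire [7,10] → Gold [8,11] — 6 songs in the same relative order in both. The LCS DP gives dp[8][11] = 6, so this is optimal.

6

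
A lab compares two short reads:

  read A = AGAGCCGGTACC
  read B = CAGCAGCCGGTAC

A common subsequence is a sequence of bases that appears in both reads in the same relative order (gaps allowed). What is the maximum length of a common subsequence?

11

Taking A at read A[1]=read B[2], then G at read A[2]=read B[3], then A at read A[3]=read B[5], then G at read A[4]=read B[6], then C at read A[5]=read B[7], then C at read A[6]=read B[8], then G at read A[7]=read B[9], then G at read A[8]=read B[10], then T at read A[9]=read B[11], then A at read A[10]=read B[12], then C at read A[12]=read B[13] gives a common subsequence of length 11. Since dp[12][13] = 11, nothing longer is possible.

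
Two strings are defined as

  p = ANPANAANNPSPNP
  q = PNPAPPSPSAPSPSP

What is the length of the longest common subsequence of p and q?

8

Match N [2,2] → P [3,3] → A [4,4] → A [7,10] → P [10,11] → S [11,12] → P [12,13] → P [14,15] — 8 characters in the same relative order in both. The LCS DP gives dp[14][15] = 8, so this is optimal.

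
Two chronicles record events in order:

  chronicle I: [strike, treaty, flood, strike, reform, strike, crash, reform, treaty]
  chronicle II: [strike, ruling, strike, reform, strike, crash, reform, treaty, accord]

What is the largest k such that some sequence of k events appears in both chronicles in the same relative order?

7

Taking strike at chronicle I[1]=chronicle II[1]; then strike at chronicle I[4]=chronicle II[3]; then reform at chronicle I[5]=chronicle II[4]; then strike at chronicle I[6]=chronicle II[5]; then crash at chronicle I[7]=chronicle II[6]; then reform at chronicle I[8]=chronicle II[7]; then treaty at chronicle I[9]=chronicle II[8] gives a common subsequence of length 7. dp[9][9] = 7 confirms this is the maximum.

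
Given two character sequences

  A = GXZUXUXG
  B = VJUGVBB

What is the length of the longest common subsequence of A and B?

2

Match U at A[6]=B[3]; then G at A[8]=B[4] — 2 characters in the same relative order in both, and the DP table's final entry dp[8][7] is also 2, so no common subsequence is longer.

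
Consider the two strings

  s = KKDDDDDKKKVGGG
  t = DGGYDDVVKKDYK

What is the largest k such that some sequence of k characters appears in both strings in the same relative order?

6

Match D at s[3]=t[1], D at s[4]=t[5], D at s[5]=t[6], K at s[8]=t[9], K at s[9]=t[10], K at s[10]=t[13] — 6 characters in the same relative order in both, and the DP table's final entry dp[14][13] is also 6, so no common subsequence is longer.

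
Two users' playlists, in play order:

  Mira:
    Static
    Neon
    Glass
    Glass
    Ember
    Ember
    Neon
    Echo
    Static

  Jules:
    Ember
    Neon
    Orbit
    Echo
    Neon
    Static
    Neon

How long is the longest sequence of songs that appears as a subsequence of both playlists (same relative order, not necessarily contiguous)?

One common subsequence of length 4: Ember [6,1], Neon [7,2], Echo [8,4], Static [9,6]. dp[9][7] = 4 confirms this is the maximum.

4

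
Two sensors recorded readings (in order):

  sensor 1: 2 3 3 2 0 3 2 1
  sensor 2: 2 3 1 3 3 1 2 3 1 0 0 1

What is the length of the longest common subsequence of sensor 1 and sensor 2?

Pick 2 (sensor 1 #1, sensor 2 #1), then 3 (sensor 1 #2, sensor 2 #4), then 3 (sensor 1 #3, sensor 2 #5), then 2 (sensor 1 #4, sensor 2 #7), then 0 (sensor 1 #5, sensor 2 #11), then 1 (sensor 1 #8, sensor 2 #12); all 6 values appear in both, in order. The LCS DP gives dp[8][12] = 6, so this is optimal.

6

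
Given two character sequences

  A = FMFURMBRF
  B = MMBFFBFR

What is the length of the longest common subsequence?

4

Match F [1,4], F [3,5], B [7,6], R [8,8] — 4 characters in the same relative order in both. The LCS DP gives dp[9][8] = 4, so this is optimal.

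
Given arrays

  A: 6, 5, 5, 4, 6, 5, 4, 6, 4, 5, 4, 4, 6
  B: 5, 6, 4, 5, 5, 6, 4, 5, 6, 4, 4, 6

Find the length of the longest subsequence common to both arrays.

One common subsequence of length 9: 6 [1,2], 5 [2,4], 5 [3,5], 4 [4,7], 5 [6,8], 6 [8,9], 4 [11,10], 4 [12,11], 6 [13,12]. The LCS DP gives dp[13][12] = 9, so this is optimal.

9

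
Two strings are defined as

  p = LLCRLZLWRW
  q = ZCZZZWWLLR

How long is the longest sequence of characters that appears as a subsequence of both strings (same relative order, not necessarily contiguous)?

4

Let dp[i][j] be the LCS length of the first i characters of p and the first j characters of q. dp[i][j] = dp[i-1][j-1]+1 when the i-th and j-th characters match, else max(dp[i-1][j], dp[i][j-1]).
    ·  Z  C  Z  Z  Z  W  W  L  L  R
 ·  0  0  0  0  0  0  0  0  0  0  0
 L  0  0  0  0  0  0  0  0  1  1  1
 L  0  0  0  0  0  0  0  0  1  2  2
 C  0  0  1  1  1  1  1  1  1  2  2
 R  0  0  1  1  1  1  1  1  1  2  3
 L  0  0  1  1  1  1  1  1  2  2  3
 Z  0  1  1  2  2  2  2  2  2  2  3
 L  0  1  1  2  2  2  2  2  3  3  3
 W  0  1  1  2  2  2  3  3  3  3  3
 R  0  1  1  2  2  2  3  3  3  3  4
 W  0  1  1  2  2  2  3  4  4  4  4
dp[10][10] = 4. One LCS (by backtracking along matches): CLLR.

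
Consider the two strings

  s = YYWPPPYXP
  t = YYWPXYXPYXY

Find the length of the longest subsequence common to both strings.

7

Let dp[i][j] be the LCS length of the first i characters of s and the first j characters of t. dp[i][j] = dp[i-1][j-1]+1 when the i-th and j-th characters match, else max(dp[i-1][j], dp[i][j-1]).
    ·  Y  Y  W  P  X  Y  X  P  Y  X  Y
 ·  0  0  0  0  0  0  0  0  0  0  0  0
 Y  0  1  1  1  1  1  1  1  1  1  1  1
 Y  0  1  2  2  2  2  2  2  2  2  2  2
 W  0  1  2  3  3  3  3  3  3  3  3  3
 P  0  1  2  3  4  4  4  4  4  4  4  4
 P  0  1  2  3  4  4  4  4  5  5  5  5
 P  0  1  2  3  4  4  4  4  5  5  5  5
 Y  0  1  2  3  4  4  5  5  5  6  6  6
 X  0  1  2  3  4  5  5  6  6  6  7  7
 P  0  1  2  3  4  5  5  6  7  7  7  7
dp[9][11] = 7. One LCS (by backtracking along matches): YYWPPYX.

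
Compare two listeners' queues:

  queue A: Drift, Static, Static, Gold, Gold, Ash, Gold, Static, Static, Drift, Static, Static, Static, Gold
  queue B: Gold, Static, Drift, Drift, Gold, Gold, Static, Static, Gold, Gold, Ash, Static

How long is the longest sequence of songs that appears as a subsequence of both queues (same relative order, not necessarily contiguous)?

Pick Drift (queue A #1, queue B #4); then Static (queue A #2, queue B #7); then Static (queue A #3, queue B #8); then Gold (queue A #4, queue B #9); then Gold (queue A #5, queue B #10); then Ash (queue A #6, queue B #11); then Static (queue A #13, queue B #12); all 7 songs appear in both, in order, and the DP table's final entry dp[14][12] is also 7, so no common subsequence is longer.

7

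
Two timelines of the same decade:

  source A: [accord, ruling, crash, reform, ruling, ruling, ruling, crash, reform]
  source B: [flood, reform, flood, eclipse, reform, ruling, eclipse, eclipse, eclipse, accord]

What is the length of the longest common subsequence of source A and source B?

2

Pick reform at source A[4]=source B[5], ruling at source A[5]=source B[6]; all 2 events appear in both, in order. dp[9][10] = 2 confirms this is the maximum.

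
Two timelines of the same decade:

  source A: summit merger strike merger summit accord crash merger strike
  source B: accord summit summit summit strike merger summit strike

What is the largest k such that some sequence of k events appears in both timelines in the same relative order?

Match summit at source A[1]=source B[4]; then strike at source A[3]=source B[5]; then merger at source A[4]=source B[6]; then summit at source A[5]=source B[7]; then strike at source A[9]=source B[8] — 5 events in the same relative order in both. The LCS DP gives dp[9][8] = 5, so this is optimal.

5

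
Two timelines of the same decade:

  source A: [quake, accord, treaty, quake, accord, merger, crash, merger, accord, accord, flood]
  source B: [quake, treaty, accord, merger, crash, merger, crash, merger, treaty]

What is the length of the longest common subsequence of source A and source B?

6

Pick quake [1,1]; then treaty [3,2]; then accord [5,3]; then merger [6,6]; then crash [7,7]; then merger [8,8]; all 6 events appear in both, in order, and the DP table's final entry dp[11][9] is also 6, so no common subsequence is longer.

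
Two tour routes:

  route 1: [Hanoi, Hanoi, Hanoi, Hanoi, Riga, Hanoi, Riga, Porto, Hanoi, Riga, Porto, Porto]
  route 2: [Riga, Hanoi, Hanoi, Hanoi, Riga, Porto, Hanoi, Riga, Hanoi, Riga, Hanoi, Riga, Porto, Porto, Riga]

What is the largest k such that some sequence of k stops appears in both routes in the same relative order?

11

Taking Hanoi (route 1 #1, route 2 #2); then Hanoi (route 1 #2, route 2 #3); then Hanoi (route 1 #3, route 2 #4); then Hanoi (route 1 #4, route 2 #7); then Riga (route 1 #5, route 2 #8); then Hanoi (route 1 #6, route 2 #9); then Riga (route 1 #7, route 2 #10); then Hanoi (route 1 #9, route 2 #11); then Riga (route 1 #10, route 2 #12); then Porto (route 1 #11, route 2 #13); then Porto (route 1 #12, route 2 #14) gives a common subsequence of length 11. Since dp[12][15] = 11, nothing longer is possible.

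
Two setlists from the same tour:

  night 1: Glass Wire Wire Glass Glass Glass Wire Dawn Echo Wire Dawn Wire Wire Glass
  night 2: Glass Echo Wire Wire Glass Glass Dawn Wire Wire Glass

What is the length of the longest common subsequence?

Match Glass [1,1], then Wire [2,3], then Wire [3,4], then Glass [5,5], then Glass [6,6], then Dawn [11,7], then Wire [12,8], then Wire [13,9], then Glass [14,10] — 9 songs in the same relative order in both. The LCS DP gives dp[14][10] = 9, so this is optimal.

9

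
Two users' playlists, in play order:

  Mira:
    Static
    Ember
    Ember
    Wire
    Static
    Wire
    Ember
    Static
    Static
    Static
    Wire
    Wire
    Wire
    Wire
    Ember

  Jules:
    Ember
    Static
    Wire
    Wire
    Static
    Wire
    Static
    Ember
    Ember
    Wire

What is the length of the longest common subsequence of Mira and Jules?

Taking Static (Mira #1, Jules #2); then Wire (Mira #4, Jules #4); then Static (Mira #5, Jules #5); then Wire (Mira #6, Jules #6); then Ember (Mira #7, Jules #9); then Wire (Mira #14, Jules #10) gives a common subsequence of length 6. The LCS DP gives dp[15][10] = 6, so this is optimal.

6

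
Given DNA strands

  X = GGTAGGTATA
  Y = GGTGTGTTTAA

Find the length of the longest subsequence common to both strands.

8

Pick G at X[1]=Y[1]; then G at X[2]=Y[2]; then T at X[3]=Y[3]; then G at X[5]=Y[4]; then G at X[6]=Y[6]; then T at X[7]=Y[9]; then A at X[8]=Y[10]; then A at X[10]=Y[11]; all 8 bases appear in both, in order. dp[10][11] = 8 confirms this is the maximum.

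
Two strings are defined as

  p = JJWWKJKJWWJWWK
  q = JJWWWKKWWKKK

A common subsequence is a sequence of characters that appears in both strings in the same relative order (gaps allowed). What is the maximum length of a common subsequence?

9

One common subsequence of length 9: J [1,1] → J [2,2] → W [3,4] → W [4,5] → K [5,6] → K [7,7] → W [9,8] → W [10,9] → K [14,12]. Since dp[14][12] = 9, nothing longer is possible.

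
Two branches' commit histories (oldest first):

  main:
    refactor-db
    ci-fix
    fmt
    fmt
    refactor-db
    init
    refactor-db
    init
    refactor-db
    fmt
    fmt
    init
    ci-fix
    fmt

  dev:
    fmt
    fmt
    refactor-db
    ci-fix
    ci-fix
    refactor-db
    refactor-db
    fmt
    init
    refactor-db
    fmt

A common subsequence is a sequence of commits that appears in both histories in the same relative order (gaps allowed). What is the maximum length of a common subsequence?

Match fmt at main[3]=dev[1], then fmt at main[4]=dev[2], then refactor-db at main[5]=dev[3], then refactor-db at main[7]=dev[6], then refactor-db at main[9]=dev[7], then fmt at main[11]=dev[8], then init at main[12]=dev[9], then fmt at main[14]=dev[11] — 8 commits in the same relative order in both, and the DP table's final entry dp[14][11] is also 8, so no common subsequence is longer.

8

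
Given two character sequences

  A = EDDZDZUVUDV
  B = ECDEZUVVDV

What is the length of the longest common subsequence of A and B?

7

Taking E at A[1]=B[1]; then D at A[2]=B[3]; then Z at A[6]=B[5]; then U at A[7]=B[6]; then V at A[8]=B[8]; then D at A[10]=B[9]; then V at A[11]=B[10] gives a common subsequence of length 7, and the DP table's final entry dp[11][10] is also 7, so no common subsequence is longer.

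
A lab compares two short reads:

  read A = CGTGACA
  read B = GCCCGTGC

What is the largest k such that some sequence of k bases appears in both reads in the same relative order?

5

Taking C at read A[1]=read B[4]; then G at read A[2]=read B[5]; then T at read A[3]=read B[6]; then G at read A[4]=read B[7]; then C at read A[6]=read B[8] gives a common subsequence of length 5. The LCS DP gives dp[7][8] = 5, so this is optimal.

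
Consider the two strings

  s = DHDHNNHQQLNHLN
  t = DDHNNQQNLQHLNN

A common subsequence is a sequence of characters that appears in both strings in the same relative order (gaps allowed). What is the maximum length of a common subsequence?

11

Pick D [1,1], then D [3,2], then H [4,3], then N [5,4], then N [6,5], then Q [8,6], then Q [9,7], then L [10,9], then H [12,11], then L [13,12], then N [14,14]; all 11 characters appear in both, in order. The LCS DP gives dp[14][14] = 11, so this is optimal.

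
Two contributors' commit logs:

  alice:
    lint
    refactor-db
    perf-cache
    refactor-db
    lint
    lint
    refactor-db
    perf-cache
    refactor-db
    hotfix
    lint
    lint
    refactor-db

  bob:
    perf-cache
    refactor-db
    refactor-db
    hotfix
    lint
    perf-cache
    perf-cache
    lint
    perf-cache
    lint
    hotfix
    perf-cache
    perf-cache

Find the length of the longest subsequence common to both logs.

Match refactor-db (alice #2, bob #2), refactor-db (alice #4, bob #3), lint (alice #5, bob #5), lint (alice #6, bob #8), perf-cache (alice #8, bob #9), hotfix (alice #10, bob #11) — 6 commits in the same relative order in both. The LCS DP gives dp[13][13] = 6, so this is optimal.

6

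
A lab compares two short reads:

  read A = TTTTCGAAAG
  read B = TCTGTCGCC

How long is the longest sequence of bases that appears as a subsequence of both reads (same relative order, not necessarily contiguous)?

Pick T (read A #1, read B #1) → T (read A #2, read B #3) → T (read A #4, read B #5) → C (read A #5, read B #6) → G (read A #6, read B #7); all 5 bases appear in both, in order, and the DP table's final entry dp[10][9] is also 5, so no common subsequence is longer.

5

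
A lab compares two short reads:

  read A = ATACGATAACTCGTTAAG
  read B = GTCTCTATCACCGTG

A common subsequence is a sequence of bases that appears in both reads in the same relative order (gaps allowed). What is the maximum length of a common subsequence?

10

Match T at read A[2]=read B[4], then C at read A[4]=read B[5], then A at read A[6]=read B[7], then T at read A[7]=read B[8], then A at read A[9]=read B[10], then C at read A[10]=read B[11], then C at read A[12]=read B[12], then G at read A[13]=read B[13], then T at read A[15]=read B[14], then G at read A[18]=read B[15] — 10 bases in the same relative order in both. dp[18][15] = 10 confirms this is the maximum.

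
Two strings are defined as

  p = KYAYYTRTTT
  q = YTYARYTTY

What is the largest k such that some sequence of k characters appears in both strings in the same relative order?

Let dp[i][j] be the LCS length of the first i characters of p and the first j characters of q. dp[i][j] = dp[i-1][j-1]+1 when the i-th and j-th characters match, else max(dp[i-1][j], dp[i][j-1]).
    ·  Y  T  Y  A  R  Y  T  T  Y
 ·  0  0  0  0  0  0  0  0  0  0
 K  0  0  0  0  0  0  0  0  0  0
 Y  0  1  1  1  1  1  1  1  1  1
 A  0  1  1  1  2  2  2  2  2  2
 Y  0  1  1  2  2  2  3  3  3  3
 Y  0  1  1  2  2  2  3  3  3  4
 T  0  1  2  2  2  2  3  4  4  4
 R  0  1  2  2  2  3  3  4  4  4
 T  0  1  2  2  2  3  3  4  5  5
 T  0  1  2  2  2  3  3  4  5  5
 T  0  1  2  2  2  3  3  4  5  5
dp[10][9] = 5. One LCS (by backtracking along matches): YAYTT.

5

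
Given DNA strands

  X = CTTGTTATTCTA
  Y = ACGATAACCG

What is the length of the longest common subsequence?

5

Let dp[i][j] be the LCS length of the first i bases of X and the first j bases of Y. dp[i][j] = dp[i-1][j-1]+1 when the i-th and j-th bases match, else max(dp[i-1][j], dp[i][j-1]).
    ·  A  C  G  A  T  A  A  C  C  G
 ·  0  0  0  0  0  0  0  0  0  0  0
 C  0  0  1  1  1  1  1  1  1  1  1
 T  0  0  1  1  1  2  2  2  2  2  2
 T  0  0  1  1  1  2  2  2  2  2  2
 G  0  0  1  2  2  2  2  2  2  2  3
 T  0  0  1  2  2  3  3  3  3  3  3
 T  0  0  1  2  2  3  3  3  3  3  3
 A  0  1  1  2  3  3  4  4  4  4  4
 T  0  1  1  2  3  4  4  4  4  4  4
 T  0  1  1  2  3  4  4  4  4  4  4
 C  0  1  2  2  3  4  4  4  5  5  5
 T  0  1  2  2  3  4  4  4  5  5  5
 A  0  1  2  2  3  4  5  5  5  5  5
dp[12][10] = 5. One LCS (by backtracking along matches): CGTAC.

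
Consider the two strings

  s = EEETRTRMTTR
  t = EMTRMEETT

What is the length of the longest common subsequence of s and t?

6

Pick E (s #1, t #1) → T (s #6, t #3) → R (s #7, t #4) → M (s #8, t #5) → T (s #9, t #8) → T (s #10, t #9); all 6 characters appear in both, in order. The LCS DP gives dp[11][9] = 6, so this is optimal.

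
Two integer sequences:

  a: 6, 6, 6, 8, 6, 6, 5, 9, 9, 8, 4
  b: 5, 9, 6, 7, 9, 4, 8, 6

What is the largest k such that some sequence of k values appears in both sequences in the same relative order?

Let dp[i][j] be the LCS length of the first i values of a and the first j values of b. dp[i][j] = dp[i-1][j-1]+1 when the i-th and j-th values match, else max(dp[i-1][j], dp[i][j-1]).
    ·  5  9  6  7  9  4  8  6
 ·  0  0  0  0  0  0  0  0  0
 6  0  0  0  1  1  1  1  1  1
 6  0  0  0  1  1  1  1  1  2
 6  0  0  0  1  1  1  1  1  2
 8  0  0  0  1  1  1  1  2  2
 6  0  0  0  1  1  1  1  2  3
 6  0  0  0  1  1  1  1  2  3
 5  0  1  1  1  1  1  1  2  3
 9  0  1  2  2  2  2  2  2  3
 9  0  1  2  2  2  3  3  3  3
 8  0  1  2  2  2  3  3  4  4
 4  0  1  2  2  2  3  4  4  4
dp[11][8] = 4. One LCS (by backtracking along matches): 5, 9, 9, 8.

4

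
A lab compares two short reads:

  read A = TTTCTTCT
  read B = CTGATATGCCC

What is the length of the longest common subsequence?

Let dp[i][j] be the LCS length of the first i bases of read A and the first j bases of read B. dp[i][j] = dp[i-1][j-1]+1 when the i-th and j-th bases match, else max(dp[i-1][j], dp[i][j-1]).
    ·  C  T  G  A  T  A  T  G  C  C  C
 ·  0  0  0  0  0  0  0  0  0  0  0  0
 T  0  0  1  1  1  1  1  1  1  1  1  1
 T  0  0  1  1  1  2  2  2  2  2  2  2
 T  0  0  1  1  1  2  2  3  3  3  3  3
 C  0  1  1  1  1  2  2  3  3  4  4  4
 T  0  1  2  2  2  2  2  3  3  4  4  4
 T  0  1  2  2  2  3  3  3  3  4  4  4
 C  0  1  2  2  2  3  3  3  3  4  5  5
 T  0  1  2  2  2  3  3  4  4  4  5  5
dp[8][11] = 5. One LCS (by backtracking along matches): TTTCC.

5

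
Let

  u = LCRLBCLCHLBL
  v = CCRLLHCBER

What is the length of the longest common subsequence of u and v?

Match C (u #2, v #2), R (u #3, v #3), L (u #4, v #4), L (u #7, v #5), C (u #8, v #7), B (u #11, v #8) — 6 characters in the same relative order in both, and the DP table's final entry dp[12][10] is also 6, so no common subsequence is longer.

6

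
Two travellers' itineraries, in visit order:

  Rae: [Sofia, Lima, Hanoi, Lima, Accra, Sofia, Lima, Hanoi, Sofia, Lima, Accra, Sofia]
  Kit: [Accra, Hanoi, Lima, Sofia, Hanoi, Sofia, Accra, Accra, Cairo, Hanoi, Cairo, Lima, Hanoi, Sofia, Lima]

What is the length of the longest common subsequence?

One common subsequence of length 7: Sofia at Rae[1]=Kit[4] → Hanoi at Rae[3]=Kit[5] → Accra at Rae[5]=Kit[8] → Lima at Rae[7]=Kit[12] → Hanoi at Rae[8]=Kit[13] → Sofia at Rae[9]=Kit[14] → Lima at Rae[10]=Kit[15]. dp[12][15] = 7 confirms this is the maximum.

7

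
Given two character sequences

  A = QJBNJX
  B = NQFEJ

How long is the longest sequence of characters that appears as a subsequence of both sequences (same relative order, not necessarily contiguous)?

2

Let dp[i][j] be the LCS length of the first i characters of A and the first j characters of B. dp[i][j] = dp[i-1][j-1]+1 when the i-th and j-th characters match, else max(dp[i-1][j], dp[i][j-1]).
    ·  N  Q  F  E  J
 ·  0  0  0  0  0  0
 Q  0  0  1  1  1  1
 J  0  0  1  1  1  2
 B  0  0  1  1  1  2
 N  0  1  1  1  1  2
 J  0  1  1  1  1  2
 X  0  1  1  1  1  2
dp[6][5] = 2. One LCS (by backtracking along matches): QJ.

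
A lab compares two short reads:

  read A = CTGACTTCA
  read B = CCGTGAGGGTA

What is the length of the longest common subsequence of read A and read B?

6

Match C at read A[1]=read B[2]; then T at read A[2]=read B[4]; then G at read A[3]=read B[5]; then A at read A[4]=read B[6]; then T at read A[7]=read B[10]; then A at read A[9]=read B[11] — 6 bases in the same relative order in both. dp[9][11] = 6 confirms this is the maximum.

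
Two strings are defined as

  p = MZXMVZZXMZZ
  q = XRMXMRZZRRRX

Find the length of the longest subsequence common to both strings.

Let dp[i][j] be the LCS length of the first i characters of p and the first j characters of q. dp[i][j] = dp[i-1][j-1]+1 when the i-th and j-th characters match, else max(dp[i-1][j], dp[i][j-1]).
    ·  X  R  M  X  M  R  Z  Z  R  R  R  X
 ·  0  0  0  0  0  0  0  0  0  0  0  0  0
 M  0  0  0  1  1  1  1  1  1  1  1  1  1
 Z  0  0  0  1  1  1  1  2  2  2  2  2  2
 X  0  1  1  1  2  2  2  2  2  2  2  2  3
 M  0  1  1  2  2  3  3  3  3  3  3  3  3
 V  0  1  1  2  2  3  3  3  3  3  3  3  3
 Z  0  1  1  2  2  3  3  4  4  4  4  4  4
 Z  0  1  1  2  2  3  3  4  5  5  5  5  5
 X  0  1  1  2  3  3  3  4  5  5  5  5  6
 M  0  1  1  2  3  4  4  4  5  5  5  5  6
 Z  0  1  1  2  3  4  4  5  5  5  5  5  6
 Z  0  1  1  2  3  4  4  5  6  6  6  6  6
dp[11][12] = 6. One LCS (by backtracking along matches): MXMZZX.

6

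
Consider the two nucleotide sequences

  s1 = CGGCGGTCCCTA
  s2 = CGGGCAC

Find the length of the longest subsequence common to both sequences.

6

One common subsequence of length 6: C at s1[1]=s2[1]; then G at s1[3]=s2[2]; then G at s1[5]=s2[3]; then G at s1[6]=s2[4]; then C at s1[8]=s2[5]; then C at s1[10]=s2[7]. dp[12][7] = 6 confirms this is the maximum.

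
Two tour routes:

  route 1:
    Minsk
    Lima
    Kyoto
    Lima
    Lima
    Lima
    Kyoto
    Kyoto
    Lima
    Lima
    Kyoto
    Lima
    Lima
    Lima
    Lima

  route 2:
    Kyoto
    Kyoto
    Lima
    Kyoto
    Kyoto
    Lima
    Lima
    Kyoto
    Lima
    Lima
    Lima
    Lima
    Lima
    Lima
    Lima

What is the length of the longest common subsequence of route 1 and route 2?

Match Lima at route 1[2]=route 2[3] → Kyoto at route 1[3]=route 2[5] → Lima at route 1[4]=route 2[6] → Lima at route 1[5]=route 2[7] → Lima at route 1[6]=route 2[9] → Lima at route 1[9]=route 2[10] → Lima at route 1[10]=route 2[11] → Lima at route 1[12]=route 2[12] → Lima at route 1[13]=route 2[13] → Lima at route 1[14]=route 2[14] → Lima at route 1[15]=route 2[15] — 11 stops in the same relative order in both. Since dp[15][15] = 11, nothing longer is possible.

11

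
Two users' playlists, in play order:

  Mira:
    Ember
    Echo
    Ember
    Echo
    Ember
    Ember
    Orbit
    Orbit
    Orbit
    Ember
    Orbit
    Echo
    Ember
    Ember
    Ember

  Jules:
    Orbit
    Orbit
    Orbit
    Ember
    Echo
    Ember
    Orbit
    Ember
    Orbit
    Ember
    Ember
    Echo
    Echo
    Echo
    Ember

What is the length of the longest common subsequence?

9

Pick Ember at Mira[3]=Jules[4], then Echo at Mira[4]=Jules[5], then Ember at Mira[6]=Jules[6], then Orbit at Mira[9]=Jules[7], then Ember at Mira[10]=Jules[8], then Orbit at Mira[11]=Jules[9], then Ember at Mira[13]=Jules[10], then Ember at Mira[14]=Jules[11], then Ember at Mira[15]=Jules[15]; all 9 songs appear in both, in order. dp[15][15] = 9 confirms this is the maximum.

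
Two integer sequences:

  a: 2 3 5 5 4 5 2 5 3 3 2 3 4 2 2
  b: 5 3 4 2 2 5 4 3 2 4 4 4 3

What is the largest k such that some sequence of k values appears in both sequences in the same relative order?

7

One common subsequence of length 7: 3 [2,2] → 4 [5,3] → 2 [7,5] → 5 [8,6] → 3 [10,8] → 2 [11,9] → 3 [12,13], and the DP table's final entry dp[15][13] is also 7, so no common subsequence is longer.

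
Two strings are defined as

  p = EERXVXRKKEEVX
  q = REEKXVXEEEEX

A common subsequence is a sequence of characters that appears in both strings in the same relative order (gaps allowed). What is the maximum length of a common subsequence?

8

Match E at p[1]=q[2]; then E at p[2]=q[3]; then X at p[4]=q[5]; then V at p[5]=q[6]; then X at p[6]=q[7]; then E at p[10]=q[10]; then E at p[11]=q[11]; then X at p[13]=q[12] — 8 characters in the same relative order in both, and the DP table's final entry dp[13][12] is also 8, so no common subsequence is longer.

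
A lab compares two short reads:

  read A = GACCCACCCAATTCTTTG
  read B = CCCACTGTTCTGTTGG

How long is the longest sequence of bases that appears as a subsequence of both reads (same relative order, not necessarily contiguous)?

Match C at read A[3]=read B[1] → C at read A[4]=read B[2] → C at read A[5]=read B[3] → A at read A[6]=read B[4] → C at read A[7]=read B[5] → T at read A[12]=read B[8] → T at read A[13]=read B[9] → C at read A[14]=read B[10] → T at read A[15]=read B[11] → T at read A[16]=read B[13] → T at read A[17]=read B[14] → G at read A[18]=read B[16] — 12 bases in the same relative order in both. Since dp[18][16] = 12, nothing longer is possible.

12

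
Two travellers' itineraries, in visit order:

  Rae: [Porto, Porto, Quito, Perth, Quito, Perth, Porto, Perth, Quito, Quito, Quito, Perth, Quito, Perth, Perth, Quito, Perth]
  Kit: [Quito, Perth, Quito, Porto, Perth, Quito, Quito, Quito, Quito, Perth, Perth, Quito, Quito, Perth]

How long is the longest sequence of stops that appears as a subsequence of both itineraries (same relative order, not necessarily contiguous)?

Match Quito at Rae[3]=Kit[1]; then Perth at Rae[4]=Kit[2]; then Quito at Rae[5]=Kit[3]; then Porto at Rae[7]=Kit[4]; then Perth at Rae[8]=Kit[5]; then Quito at Rae[9]=Kit[6]; then Quito at Rae[10]=Kit[7]; then Quito at Rae[11]=Kit[8]; then Quito at Rae[13]=Kit[9]; then Perth at Rae[14]=Kit[10]; then Perth at Rae[15]=Kit[11]; then Quito at Rae[16]=Kit[13]; then Perth at Rae[17]=Kit[14] — 13 stops in the same relative order in both. dp[17][14] = 13 confirms this is the maximum.

13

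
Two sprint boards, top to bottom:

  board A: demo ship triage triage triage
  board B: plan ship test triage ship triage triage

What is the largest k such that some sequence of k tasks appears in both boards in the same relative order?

4

One common subsequence of length 4: ship [2,2] → triage [3,4] → triage [4,6] → triage [5,7]. Since dp[5][7] = 4, nothing longer is possible.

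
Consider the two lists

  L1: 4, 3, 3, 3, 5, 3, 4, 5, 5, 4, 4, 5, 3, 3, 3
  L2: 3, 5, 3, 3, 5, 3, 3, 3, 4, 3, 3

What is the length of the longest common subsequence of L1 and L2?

Match 3 (L1 #2, L2 #1) → 3 (L1 #3, L2 #3) → 3 (L1 #4, L2 #4) → 5 (L1 #5, L2 #5) → 3 (L1 #6, L2 #8) → 4 (L1 #11, L2 #9) → 3 (L1 #14, L2 #10) → 3 (L1 #15, L2 #11) — 8 values in the same relative order in both. The LCS DP gives dp[15][11] = 8, so this is optimal.

8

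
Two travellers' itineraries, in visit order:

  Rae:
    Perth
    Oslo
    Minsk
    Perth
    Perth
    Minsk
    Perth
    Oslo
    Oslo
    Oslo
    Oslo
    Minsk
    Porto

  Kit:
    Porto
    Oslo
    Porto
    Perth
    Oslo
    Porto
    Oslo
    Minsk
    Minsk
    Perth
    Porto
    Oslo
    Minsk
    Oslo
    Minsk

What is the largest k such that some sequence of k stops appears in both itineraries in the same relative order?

One common subsequence of length 8: Perth [1,4]; then Oslo [2,7]; then Minsk [3,8]; then Minsk [6,9]; then Perth [7,10]; then Oslo [8,12]; then Oslo [11,14]; then Minsk [12,15]. dp[13][15] = 8 confirms this is the maximum.

8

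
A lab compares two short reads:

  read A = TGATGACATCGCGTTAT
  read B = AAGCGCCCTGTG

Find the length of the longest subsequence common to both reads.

7

Match G [2,3] → G [5,5] → C [7,6] → C [10,7] → C [12,8] → G [13,10] → T [14,11] — 7 bases in the same relative order in both, and the DP table's final entry dp[17][12] is also 7, so no common subsequence is longer.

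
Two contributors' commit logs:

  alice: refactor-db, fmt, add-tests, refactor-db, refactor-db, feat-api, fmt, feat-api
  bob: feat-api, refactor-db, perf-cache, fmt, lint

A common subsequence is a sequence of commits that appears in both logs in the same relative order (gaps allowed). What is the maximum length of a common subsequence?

2

Match refactor-db (alice #1, bob #2) → fmt (alice #2, bob #4) — 2 commits in the same relative order in both. Since dp[8][5] = 2, nothing longer is possible.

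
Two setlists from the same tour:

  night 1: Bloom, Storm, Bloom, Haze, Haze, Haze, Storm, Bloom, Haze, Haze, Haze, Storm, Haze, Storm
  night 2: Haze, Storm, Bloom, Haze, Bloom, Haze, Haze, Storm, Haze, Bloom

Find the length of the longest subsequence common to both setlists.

Pick Storm (night 1 #2, night 2 #2) → Bloom (night 1 #3, night 2 #3) → Haze (night 1 #6, night 2 #4) → Bloom (night 1 #8, night 2 #5) → Haze (night 1 #10, night 2 #6) → Haze (night 1 #11, night 2 #7) → Storm (night 1 #12, night 2 #8) → Haze (night 1 #13, night 2 #9); all 8 songs appear in both, in order. dp[14][10] = 8 confirms this is the maximum.

8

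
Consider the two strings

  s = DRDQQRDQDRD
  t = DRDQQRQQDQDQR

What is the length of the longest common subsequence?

10

One common subsequence of length 10: D [1,1]; then R [2,2]; then D [3,3]; then Q [4,4]; then Q [5,5]; then R [6,6]; then D [7,9]; then Q [8,10]; then D [9,11]; then R [10,13]. Since dp[11][13] = 10, nothing longer is possible.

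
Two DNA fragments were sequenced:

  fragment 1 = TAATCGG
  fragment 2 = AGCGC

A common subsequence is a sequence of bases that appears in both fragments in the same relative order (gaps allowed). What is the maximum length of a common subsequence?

3

Taking A (fragment 1 #2, fragment 2 #1) → C (fragment 1 #5, fragment 2 #3) → G (fragment 1 #6, fragment 2 #4) gives a common subsequence of length 3. Since dp[7][5] = 3, nothing longer is possible.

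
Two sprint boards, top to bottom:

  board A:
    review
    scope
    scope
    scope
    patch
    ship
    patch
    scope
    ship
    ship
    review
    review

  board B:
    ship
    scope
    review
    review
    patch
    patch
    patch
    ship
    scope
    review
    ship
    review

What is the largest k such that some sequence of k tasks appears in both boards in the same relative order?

6

Pick review at board A[1]=board B[4] → patch at board A[5]=board B[7] → ship at board A[6]=board B[8] → scope at board A[8]=board B[9] → ship at board A[10]=board B[11] → review at board A[12]=board B[12]; all 6 tasks appear in both, in order, and the DP table's final entry dp[12][12] is also 6, so no common subsequence is longer.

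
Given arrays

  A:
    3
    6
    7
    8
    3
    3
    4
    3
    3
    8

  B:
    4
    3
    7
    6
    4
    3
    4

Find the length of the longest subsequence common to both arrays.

4

Let dp[i][j] be the LCS length of the first i values of A and the first j values of B. dp[i][j] = dp[i-1][j-1]+1 when the i-th and j-th values match, else max(dp[i-1][j], dp[i][j-1]).
    ·  4  3  7  6  4  3  4
 ·  0  0  0  0  0  0  0  0
 3  0  0  1  1  1  1  1  1
 6  0  0  1  1  2  2  2  2
 7  0  0  1  2  2  2  2  2
 8  0  0  1  2  2  2  2  2
 3  0  0  1  2  2  2  3  3
 3  0  0  1  2  2  2  3  3
 4  0  1  1  2  2  3  3  4
 3  0  1  2  2  2  3  4  4
 3  0  1  2  2  2  3  4  4
 8  0  1  2  2  2  3  4  4
dp[10][7] = 4. One LCS (by backtracking along matches): 3, 6, 3, 4.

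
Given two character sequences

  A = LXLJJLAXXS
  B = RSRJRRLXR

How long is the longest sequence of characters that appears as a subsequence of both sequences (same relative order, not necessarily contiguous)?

3

Pick J [4,4]; then L [6,7]; then X [8,8]; all 3 characters appear in both, in order. The LCS DP gives dp[10][9] = 3, so this is optimal.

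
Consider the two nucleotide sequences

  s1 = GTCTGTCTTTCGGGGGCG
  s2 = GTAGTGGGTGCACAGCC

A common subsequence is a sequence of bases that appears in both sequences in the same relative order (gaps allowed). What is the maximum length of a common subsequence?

Match G (s1 #1, s2 #1) → T (s1 #2, s2 #2) → G (s1 #5, s2 #4) → T (s1 #10, s2 #5) → G (s1 #12, s2 #6) → G (s1 #13, s2 #7) → G (s1 #14, s2 #8) → G (s1 #15, s2 #10) → G (s1 #16, s2 #15) → C (s1 #17, s2 #17) — 10 bases in the same relative order in both. Since dp[18][17] = 10, nothing longer is possible.

10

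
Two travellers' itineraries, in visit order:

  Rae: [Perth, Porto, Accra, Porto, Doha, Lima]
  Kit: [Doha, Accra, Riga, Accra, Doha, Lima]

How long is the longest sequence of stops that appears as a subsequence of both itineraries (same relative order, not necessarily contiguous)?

3

One common subsequence of length 3: Accra (Rae #3, Kit #4), Doha (Rae #5, Kit #5), Lima (Rae #6, Kit #6). The LCS DP gives dp[6][6] = 3, so this is optimal.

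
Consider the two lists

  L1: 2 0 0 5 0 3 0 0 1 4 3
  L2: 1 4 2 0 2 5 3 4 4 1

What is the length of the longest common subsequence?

5

Match 2 [1,3], 0 [2,4], 5 [4,6], 3 [6,7], 1 [9,10] — 5 values in the same relative order in both. The LCS DP gives dp[11][10] = 5, so this is optimal.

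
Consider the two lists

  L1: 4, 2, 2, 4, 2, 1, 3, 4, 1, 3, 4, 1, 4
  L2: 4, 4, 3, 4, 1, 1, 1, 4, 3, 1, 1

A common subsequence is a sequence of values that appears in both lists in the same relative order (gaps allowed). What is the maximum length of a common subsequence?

7

Match 4 (L1 #1, L2 #1), then 4 (L1 #4, L2 #2), then 3 (L1 #7, L2 #3), then 4 (L1 #8, L2 #4), then 1 (L1 #9, L2 #7), then 3 (L1 #10, L2 #9), then 1 (L1 #12, L2 #11) — 7 values in the same relative order in both. Since dp[13][11] = 7, nothing longer is possible.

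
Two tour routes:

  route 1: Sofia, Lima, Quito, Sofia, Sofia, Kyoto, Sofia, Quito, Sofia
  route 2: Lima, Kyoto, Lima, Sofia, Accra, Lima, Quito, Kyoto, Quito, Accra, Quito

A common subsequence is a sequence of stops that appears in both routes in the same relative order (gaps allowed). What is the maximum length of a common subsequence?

5

Match Sofia at route 1[1]=route 2[4], Lima at route 1[2]=route 2[6], Quito at route 1[3]=route 2[7], Kyoto at route 1[6]=route 2[8], Quito at route 1[8]=route 2[11] — 5 stops in the same relative order in both. Since dp[9][11] = 5, nothing longer is possible.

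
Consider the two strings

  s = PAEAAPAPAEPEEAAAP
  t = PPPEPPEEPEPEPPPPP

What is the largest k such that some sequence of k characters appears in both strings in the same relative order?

Taking P [1,3], E [3,4], P [6,5], P [8,6], E [10,8], P [11,9], E [12,10], E [13,12], P [17,17] gives a common subsequence of length 9. dp[17][17] = 9 confirms this is the maximum.

9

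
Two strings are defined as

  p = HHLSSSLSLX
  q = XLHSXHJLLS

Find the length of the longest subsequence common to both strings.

5

Taking H [1,3], then H [2,6], then L [3,8], then L [7,9], then S [8,10] gives a common subsequence of length 5. Since dp[10][10] = 5, nothing longer is possible.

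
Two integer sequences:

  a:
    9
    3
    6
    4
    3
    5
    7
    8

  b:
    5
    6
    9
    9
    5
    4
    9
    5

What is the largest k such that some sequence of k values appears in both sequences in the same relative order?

Let dp[i][j] be the LCS length of the first i values of a and the first j values of b. dp[i][j] = dp[i-1][j-1]+1 when the i-th and j-th values match, else max(dp[i-1][j], dp[i][j-1]).
    ·  5  6  9  9  5  4  9  5
 ·  0  0  0  0  0  0  0  0  0
 9  0  0  0  1  1  1  1  1  1
 3  0  0  0  1  1  1  1  1  1
 6  0  0  1  1  1  1  1  1  1
 4  0  0  1  1  1  1  2  2  2
 3  0  0  1  1  1  1  2  2  2
 5  0  1  1  1  1  2  2  2  3
 7  0  1  1  1  1  2  2  2  3
 8  0  1  1  1  1  2  2  2  3
dp[8][8] = 3. One LCS (by backtracking along matches): 9, 4, 5.

3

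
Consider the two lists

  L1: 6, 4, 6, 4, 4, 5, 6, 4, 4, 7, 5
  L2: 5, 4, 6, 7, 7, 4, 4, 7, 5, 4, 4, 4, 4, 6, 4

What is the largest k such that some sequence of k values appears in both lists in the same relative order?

7

One common subsequence of length 7: 4 [2,2]; then 6 [3,3]; then 4 [4,6]; then 4 [5,7]; then 5 [6,9]; then 6 [7,14]; then 4 [9,15]. Since dp[11][15] = 7, nothing longer is possible.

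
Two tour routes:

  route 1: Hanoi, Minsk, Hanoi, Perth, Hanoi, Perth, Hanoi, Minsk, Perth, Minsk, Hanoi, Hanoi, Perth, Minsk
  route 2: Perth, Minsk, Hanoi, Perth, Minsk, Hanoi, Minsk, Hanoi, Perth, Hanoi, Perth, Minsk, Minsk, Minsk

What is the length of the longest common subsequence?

9

Match Hanoi [1,6]; then Minsk [2,7]; then Hanoi [3,8]; then Perth [4,9]; then Hanoi [5,10]; then Perth [6,11]; then Minsk [8,12]; then Minsk [10,13]; then Minsk [14,14] — 9 stops in the same relative order in both. Since dp[14][14] = 9, nothing longer is possible.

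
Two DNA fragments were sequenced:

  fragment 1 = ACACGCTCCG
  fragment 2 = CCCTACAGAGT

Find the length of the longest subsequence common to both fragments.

Let dp[i][j] be the LCS length of the first i bases of fragment 1 and the first j bases of fragment 2. dp[i][j] = dp[i-1][j-1]+1 when the i-th and j-th bases match, else max(dp[i-1][j], dp[i][j-1]).
    ·  C  C  C  T  A  C  A  G  A  G  T
 ·  0  0  0  0  0  0  0  0  0  0  0  0
 A  0  0  0  0  0  1  1  1  1  1  1  1
 C  0  1  1  1  1  1  2  2  2  2  2  2
 A  0  1  1  1  1  2  2  3  3  3  3  3
 C  0  1  2  2  2  2  3  3  3  3  3  3
 G  0  1  2  2  2  2  3  3  4  4  4  4
 C  0  1  2  3  3  3  3  3  4  4  4  4
 T  0  1  2  3  4  4  4  4  4  4  4  5
 C  0  1  2  3  4  4  5  5  5  5  5  5
 C  0  1  2  3  4  4  5  5  5  5  5  5
 G  0  1  2  3  4  4  5  5  6  6  6  6
dp[10][11] = 6. One LCS (by backtracking along matches): CCCTCG.

6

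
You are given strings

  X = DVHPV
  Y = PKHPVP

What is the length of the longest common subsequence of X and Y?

3

One common subsequence of length 3: H (X #3, Y #3), P (X #4, Y #4), V (X #5, Y #5), and the DP table's final entry dp[5][6] is also 3, so no common subsequence is longer.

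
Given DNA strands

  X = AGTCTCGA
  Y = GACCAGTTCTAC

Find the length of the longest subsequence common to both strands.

6

Taking A [1,5]; then G [2,6]; then T [3,8]; then C [4,9]; then T [5,10]; then C [6,12] gives a common subsequence of length 6. Since dp[8][12] = 6, nothing longer is possible.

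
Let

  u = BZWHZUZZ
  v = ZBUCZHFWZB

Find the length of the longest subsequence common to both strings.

4

Let dp[i][j] be the LCS length of the first i characters of u and the first j characters of v. dp[i][j] = dp[i-1][j-1]+1 when the i-th and j-th characters match, else max(dp[i-1][j], dp[i][j-1]).
    ·  Z  B  U  C  Z  H  F  W  Z  B
 ·  0  0  0  0  0  0  0  0  0  0  0
 B  0  0  1  1  1  1  1  1  1  1  1
 Z  0  1  1  1  1  2  2  2  2  2  2
 W  0  1  1  1  1  2  2  2  3  3  3
 H  0  1  1  1  1  2  3  3  3  3  3
 Z  0  1  1  1  1  2  3  3  3  4  4
 U  0  1  1  2  2  2  3  3  3  4  4
 Z  0  1  1  2  2  3  3  3  3  4  4
 Z  0  1  1  2  2  3  3  3  3  4  4
dp[8][10] = 4. One LCS (by backtracking along matches): BZWZ.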